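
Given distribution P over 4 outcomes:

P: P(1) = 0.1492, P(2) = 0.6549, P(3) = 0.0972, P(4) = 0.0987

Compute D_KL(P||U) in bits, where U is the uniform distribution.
0.5340 bits

U(i) = 1/4 for all i

D_KL(P||U) = Σ P(x) log₂(P(x) / (1/4))
           = Σ P(x) log₂(P(x)) + log₂(4)
           = log₂(4) - H(P)

H(P) = -Σ P(x) log₂(P(x)):
  -P(1)·log₂(P(1)) = -(0.1492)·log₂(0.1492) = 0.40951
  -P(2)·log₂(P(2)) = -(0.6549)·log₂(0.6549) = 0.39992
  -P(3)·log₂(P(3)) = -(0.0972)·log₂(0.0972) = 0.32687
  -P(4)·log₂(P(4)) = -(0.0987)·log₂(0.0987) = 0.32974
H(P) = 0.40951 + 0.39992 + 0.32687 + 0.32974 = 1.46604 bits

log₂(4) = 2.00000 bits

D_KL(P||U) = 2.00000 - 1.46604 = 0.53396 ≈ 0.5340 bits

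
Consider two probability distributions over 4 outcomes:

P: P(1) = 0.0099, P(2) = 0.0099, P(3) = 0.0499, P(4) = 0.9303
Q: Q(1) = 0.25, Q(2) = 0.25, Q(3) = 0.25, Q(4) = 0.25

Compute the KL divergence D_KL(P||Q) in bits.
1.5554 bits

D_KL(P||Q) = Σ P(x) log₂(P(x)/Q(x))

Computing term by term:
  P(1)·log₂(P(1)/Q(1)) = 0.0099·log₂(0.0099/0.25) = -0.04612
  P(2)·log₂(P(2)/Q(2)) = 0.0099·log₂(0.0099/0.25) = -0.04612
  P(3)·log₂(P(3)/Q(3)) = 0.0499·log₂(0.0499/0.25) = -0.11601
  P(4)·log₂(P(4)/Q(4)) = 0.9303·log₂(0.9303/0.25) = 1.76363

D_KL(P||Q) = -0.04612 - 0.04612 - 0.11601 + 1.76363 = 1.55538 ≈ 1.5554 bits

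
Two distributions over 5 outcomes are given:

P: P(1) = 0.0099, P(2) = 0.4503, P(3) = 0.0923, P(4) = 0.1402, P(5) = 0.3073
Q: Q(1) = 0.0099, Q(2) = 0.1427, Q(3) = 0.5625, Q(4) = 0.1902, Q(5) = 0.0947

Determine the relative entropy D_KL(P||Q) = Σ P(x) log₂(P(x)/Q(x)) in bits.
0.9661 bits

D_KL(P||Q) = Σ P(x) log₂(P(x)/Q(x))

Computing term by term:
  P(1)·log₂(P(1)/Q(1)) = 0.0099·log₂(0.0099/0.0099) = 0.00000
  P(2)·log₂(P(2)/Q(2)) = 0.4503·log₂(0.4503/0.1427) = 0.74655
  P(3)·log₂(P(3)/Q(3)) = 0.0923·log₂(0.0923/0.5625) = -0.24067
  P(4)·log₂(P(4)/Q(4)) = 0.1402·log₂(0.1402/0.1902) = -0.06169
  P(5)·log₂(P(5)/Q(5)) = 0.3073·log₂(0.3073/0.0947) = 0.52186

D_KL(P||Q) = 0.00000 + 0.74655 - 0.24067 - 0.06169 + 0.52186 = 0.96605 ≈ 0.9661 bits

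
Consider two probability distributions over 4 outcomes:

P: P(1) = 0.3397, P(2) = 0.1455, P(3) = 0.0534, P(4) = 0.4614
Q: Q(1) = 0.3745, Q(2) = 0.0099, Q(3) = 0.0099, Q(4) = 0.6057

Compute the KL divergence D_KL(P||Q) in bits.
0.4651 bits

D_KL(P||Q) = Σ P(x) log₂(P(x)/Q(x))

Computing term by term:
  P(1)·log₂(P(1)/Q(1)) = 0.3397·log₂(0.3397/0.3745) = -0.04780
  P(2)·log₂(P(2)/Q(2)) = 0.1455·log₂(0.1455/0.0099) = 0.56417
  P(3)·log₂(P(3)/Q(3)) = 0.0534·log₂(0.0534/0.0099) = 0.12983
  P(4)·log₂(P(4)/Q(4)) = 0.4614·log₂(0.4614/0.6057) = -0.18114

D_KL(P||Q) = -0.04780 + 0.56417 + 0.12983 - 0.18114 = 0.46506 ≈ 0.4651 bits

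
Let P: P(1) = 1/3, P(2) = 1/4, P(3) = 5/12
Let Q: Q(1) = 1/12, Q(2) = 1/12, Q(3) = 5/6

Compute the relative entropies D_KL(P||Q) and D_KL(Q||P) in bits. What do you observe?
D_KL(P||Q) = 0.6462 bits, D_KL(Q||P) = 0.5346 bits. The two directions give different values (D_KL(P||Q) exceeds D_KL(Q||P) by 0.1116 bits): KL divergence is asymmetric.

D_KL(P||Q) = Σ P(x) log₂(P(x)/Q(x))

Computing term by term:
  P(1)·log₂(P(1)/Q(1)) = (1/3)·log₂((1/3)/(1/12)) = 0.66667
  P(2)·log₂(P(2)/Q(2)) = (1/4)·log₂((1/4)/(1/12)) = 0.39624
  P(3)·log₂(P(3)/Q(3)) = (5/12)·log₂((5/12)/(5/6)) = -0.41667

D_KL(P||Q) = 0.66667 + 0.39624 - 0.41667 = 0.64624 ≈ 0.6462 bits

D_KL(Q||P) = Σ Q(x) log₂(Q(x)/P(x))

Computing term by term:
  Q(1)·log₂(Q(1)/P(1)) = (1/12)·log₂((1/12)/(1/3)) = -0.16667
  Q(2)·log₂(Q(2)/P(2)) = (1/12)·log₂((1/12)/(1/4)) = -0.13208
  Q(3)·log₂(Q(3)/P(3)) = (5/6)·log₂((5/6)/(5/12)) = 0.83333

D_KL(Q||P) = -0.16667 - 0.13208 + 0.83333 = 0.53458 ≈ 0.5346 bits

These are NOT equal (difference: 0.1116 bits). KL divergence is asymmetric: D_KL(P||Q) ≠ D_KL(Q||P) in general.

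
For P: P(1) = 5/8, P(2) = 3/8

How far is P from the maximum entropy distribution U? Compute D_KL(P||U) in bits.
0.0456 bits

U(i) = 1/2 for all i

D_KL(P||U) = Σ P(x) log₂(P(x) / (1/2))
           = Σ P(x) log₂(P(x)) + log₂(2)
           = log₂(2) - H(P)

H(P) = -Σ P(x) log₂(P(x)):
  -P(1)·log₂(P(1)) = -(5/8)·log₂(5/8) = 0.42379
  -P(2)·log₂(P(2)) = -(3/8)·log₂(3/8) = 0.53064
H(P) = 0.42379 + 0.53064 = 0.95443 bits

log₂(2) = 1.00000 bits

D_KL(P||U) = 1.00000 - 0.95443 = 0.04557 ≈ 0.0456 bits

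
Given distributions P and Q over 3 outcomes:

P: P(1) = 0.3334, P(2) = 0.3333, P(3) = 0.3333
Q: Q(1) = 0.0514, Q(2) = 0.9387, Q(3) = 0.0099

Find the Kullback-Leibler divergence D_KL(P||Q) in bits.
2.0923 bits

D_KL(P||Q) = Σ P(x) log₂(P(x)/Q(x))

Computing term by term:
  P(1)·log₂(P(1)/Q(1)) = 0.3334·log₂(0.3334/0.0514) = 0.89932
  P(2)·log₂(P(2)/Q(2)) = 0.3333·log₂(0.3333/0.9387) = -0.49790
  P(3)·log₂(P(3)/Q(3)) = 0.3333·log₂(0.3333/0.0099) = 1.69091

D_KL(P||Q) = 0.89932 - 0.49790 + 1.69091 = 2.09233 ≈ 2.0923 bits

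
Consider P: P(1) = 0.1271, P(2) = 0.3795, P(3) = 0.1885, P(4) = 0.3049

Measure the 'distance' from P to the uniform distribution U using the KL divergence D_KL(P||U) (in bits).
0.1150 bits

U(i) = 1/4 for all i

D_KL(P||U) = Σ P(x) log₂(P(x) / (1/4))
           = Σ P(x) log₂(P(x)) + log₂(4)
           = log₂(4) - H(P)

H(P) = -Σ P(x) log₂(P(x)):
  -P(1)·log₂(P(1)) = -(0.1271)·log₂(0.1271) = 0.37825
  -P(2)·log₂(P(2)) = -(0.3795)·log₂(0.3795) = 0.53048
  -P(3)·log₂(P(3)) = -(0.1885)·log₂(0.1885) = 0.45379
  -P(4)·log₂(P(4)) = -(0.3049)·log₂(0.3049) = 0.52247
H(P) = 0.37825 + 0.53048 + 0.45379 + 0.52247 = 1.88499 bits

log₂(4) = 2.00000 bits

D_KL(P||U) = 2.00000 - 1.88499 = 0.11501 ≈ 0.1150 bits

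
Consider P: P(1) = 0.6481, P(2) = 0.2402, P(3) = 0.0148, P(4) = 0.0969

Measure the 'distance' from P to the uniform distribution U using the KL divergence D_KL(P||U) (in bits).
0.6840 bits

U(i) = 1/4 for all i

D_KL(P||U) = Σ P(x) log₂(P(x) / (1/4))
           = Σ P(x) log₂(P(x)) + log₂(4)
           = log₂(4) - H(P)

H(P) = -Σ P(x) log₂(P(x)):
  -P(1)·log₂(P(1)) = -(0.6481)·log₂(0.6481) = 0.40552
  -P(2)·log₂(P(2)) = -(0.2402)·log₂(0.2402) = 0.49426
  -P(3)·log₂(P(3)) = -(0.0148)·log₂(0.0148) = 0.08996
  -P(4)·log₂(P(4)) = -(0.0969)·log₂(0.0969) = 0.32630
H(P) = 0.40552 + 0.49426 + 0.08996 + 0.32630 = 1.31604 bits

log₂(4) = 2.00000 bits

D_KL(P||U) = 2.00000 - 1.31604 = 0.68396 ≈ 0.6840 bits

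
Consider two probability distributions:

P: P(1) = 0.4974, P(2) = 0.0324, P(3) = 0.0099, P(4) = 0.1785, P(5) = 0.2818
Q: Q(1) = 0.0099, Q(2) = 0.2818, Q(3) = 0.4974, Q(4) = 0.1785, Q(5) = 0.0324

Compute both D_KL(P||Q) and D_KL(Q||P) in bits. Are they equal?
D_KL(P||Q) = 3.5331 bits, D_KL(Q||P) = 3.5331 bits. Yes, in this case they are equal (although KL divergence is not symmetric in general).

D_KL(P||Q) = Σ P(x) log₂(P(x)/Q(x))

Computing term by term:
  P(1)·log₂(P(1)/Q(1)) = 0.4974·log₂(0.4974/0.0099) = 2.81072
  P(2)·log₂(P(2)/Q(2)) = 0.0324·log₂(0.0324/0.2818) = -0.10111
  P(3)·log₂(P(3)/Q(3)) = 0.0099·log₂(0.0099/0.4974) = -0.05594
  P(4)·log₂(P(4)/Q(4)) = 0.1785·log₂(0.1785/0.1785) = 0.00000
  P(5)·log₂(P(5)/Q(5)) = 0.2818·log₂(0.2818/0.0324) = 0.87939

D_KL(P||Q) = 2.81072 - 0.10111 - 0.05594 + 0.00000 + 0.87939 = 3.53306 ≈ 3.5331 bits

D_KL(Q||P) = Σ Q(x) log₂(Q(x)/P(x))

Computing term by term:
  Q(1)·log₂(Q(1)/P(1)) = 0.0099·log₂(0.0099/0.4974) = -0.05594
  Q(2)·log₂(Q(2)/P(2)) = 0.2818·log₂(0.2818/0.0324) = 0.87939
  Q(3)·log₂(Q(3)/P(3)) = 0.4974·log₂(0.4974/0.0099) = 2.81072
  Q(4)·log₂(Q(4)/P(4)) = 0.1785·log₂(0.1785/0.1785) = 0.00000
  Q(5)·log₂(Q(5)/P(5)) = 0.0324·log₂(0.0324/0.2818) = -0.10111

D_KL(Q||P) = -0.05594 + 0.87939 + 2.81072 + 0.00000 - 0.10111 = 3.53306 ≈ 3.5331 bits

These ARE equal here. Q is P with outcomes relabeled (Q(1) = P(3), Q(2) = P(5), Q(3) = P(1), Q(5) = P(2)) by a relabeling that is its own inverse, so the two sums contain exactly the same terms in a different order. This is a special case — KL divergence is not symmetric in general: D_KL(P||Q) ≠ D_KL(Q||P) for most P, Q.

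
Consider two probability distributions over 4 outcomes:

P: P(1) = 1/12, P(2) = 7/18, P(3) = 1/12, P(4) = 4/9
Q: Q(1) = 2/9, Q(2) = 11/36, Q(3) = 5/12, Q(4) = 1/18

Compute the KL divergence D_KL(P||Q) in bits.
1.1572 bits

D_KL(P||Q) = Σ P(x) log₂(P(x)/Q(x))

Computing term by term:
  P(1)·log₂(P(1)/Q(1)) = (1/12)·log₂((1/12)/(2/9)) = -0.11792
  P(2)·log₂(P(2)/Q(2)) = (7/18)·log₂((7/18)/(11/36)) = 0.13530
  P(3)·log₂(P(3)/Q(3)) = (1/12)·log₂((1/12)/(5/12)) = -0.19349
  P(4)·log₂(P(4)/Q(4)) = (4/9)·log₂((4/9)/(1/18)) = 1.33333

D_KL(P||Q) = -0.11792 + 0.13530 - 0.19349 + 1.33333 = 1.15722 ≈ 1.1572 bits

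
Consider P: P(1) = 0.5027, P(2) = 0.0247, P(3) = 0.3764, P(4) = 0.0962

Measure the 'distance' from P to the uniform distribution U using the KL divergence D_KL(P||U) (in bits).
0.5138 bits

U(i) = 1/4 for all i

D_KL(P||U) = Σ P(x) log₂(P(x) / (1/4))
           = Σ P(x) log₂(P(x)) + log₂(4)
           = log₂(4) - H(P)

H(P) = -Σ P(x) log₂(P(x)):
  -P(1)·log₂(P(1)) = -(0.5027)·log₂(0.5027) = 0.49879
  -P(2)·log₂(P(2)) = -(0.0247)·log₂(0.0247) = 0.13188
  -P(3)·log₂(P(3)) = -(0.3764)·log₂(0.3764) = 0.53060
  -P(4)·log₂(P(4)) = -(0.0962)·log₂(0.0962) = 0.32495
H(P) = 0.49879 + 0.13188 + 0.53060 + 0.32495 = 1.48622 bits

log₂(4) = 2.00000 bits

D_KL(P||U) = 2.00000 - 1.48622 = 0.51378 ≈ 0.5138 bits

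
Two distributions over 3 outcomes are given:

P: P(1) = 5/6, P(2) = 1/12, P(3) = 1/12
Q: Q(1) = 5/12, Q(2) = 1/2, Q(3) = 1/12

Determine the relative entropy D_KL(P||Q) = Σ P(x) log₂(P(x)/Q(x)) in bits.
0.6179 bits

D_KL(P||Q) = Σ P(x) log₂(P(x)/Q(x))

Computing term by term:
  P(1)·log₂(P(1)/Q(1)) = (5/6)·log₂((5/6)/(5/12)) = 0.83333
  P(2)·log₂(P(2)/Q(2)) = (1/12)·log₂((1/12)/(1/2)) = -0.21541
  P(3)·log₂(P(3)/Q(3)) = (1/12)·log₂((1/12)/(1/12)) = 0.00000

D_KL(P||Q) = 0.83333 - 0.21541 + 0.00000 = 0.61792 ≈ 0.6179 bits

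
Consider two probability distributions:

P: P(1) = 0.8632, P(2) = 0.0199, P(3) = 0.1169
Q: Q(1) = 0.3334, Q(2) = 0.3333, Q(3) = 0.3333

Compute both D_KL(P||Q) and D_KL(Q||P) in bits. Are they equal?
D_KL(P||Q) = 0.9271 bits, D_KL(Q||P) = 1.4014 bits. No, they are not equal.

D_KL(P||Q) = Σ P(x) log₂(P(x)/Q(x))

Computing term by term:
  P(1)·log₂(P(1)/Q(1)) = 0.8632·log₂(0.8632/0.3334) = 1.18469
  P(2)·log₂(P(2)/Q(2)) = 0.0199·log₂(0.0199/0.3333) = -0.08091
  P(3)·log₂(P(3)/Q(3)) = 0.1169·log₂(0.1169/0.3333) = -0.17670

D_KL(P||Q) = 1.18469 - 0.08091 - 0.17670 = 0.92708 ≈ 0.9271 bits

D_KL(Q||P) = Σ Q(x) log₂(Q(x)/P(x))

Computing term by term:
  Q(1)·log₂(Q(1)/P(1)) = 0.3334·log₂(0.3334/0.8632) = -0.45757
  Q(2)·log₂(Q(2)/P(2)) = 0.3333·log₂(0.3333/0.0199) = 1.35519
  Q(3)·log₂(Q(3)/P(3)) = 0.3333·log₂(0.3333/0.1169) = 0.50380

D_KL(Q||P) = -0.45757 + 1.35519 + 0.50380 = 1.40142 ≈ 1.4014 bits

These are NOT equal (difference: 0.4743 bits). KL divergence is asymmetric: D_KL(P||Q) ≠ D_KL(Q||P) in general.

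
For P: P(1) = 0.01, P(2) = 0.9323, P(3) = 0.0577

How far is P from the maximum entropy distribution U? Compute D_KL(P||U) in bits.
1.1868 bits

U(i) = 1/3 for all i

D_KL(P||U) = Σ P(x) log₂(P(x) / (1/3))
           = Σ P(x) log₂(P(x)) + log₂(3)
           = log₂(3) - H(P)

H(P) = -Σ P(x) log₂(P(x)):
  -P(1)·log₂(P(1)) = -(0.01)·log₂(0.01) = 0.06644
  -P(2)·log₂(P(2)) = -(0.9323)·log₂(0.9323) = 0.09429
  -P(3)·log₂(P(3)) = -(0.0577)·log₂(0.0577) = 0.23745
H(P) = 0.06644 + 0.09429 + 0.23745 = 0.39818 bits

log₂(3) = 1.58496 bits

D_KL(P||U) = 1.58496 - 0.39818 = 1.18678 ≈ 1.1868 bits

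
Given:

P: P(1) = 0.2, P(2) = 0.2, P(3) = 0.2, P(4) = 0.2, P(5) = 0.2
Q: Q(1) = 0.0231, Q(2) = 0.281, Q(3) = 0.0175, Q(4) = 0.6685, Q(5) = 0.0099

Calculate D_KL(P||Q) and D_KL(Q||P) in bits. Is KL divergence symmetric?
D_KL(P||Q) = 1.7467 bits, D_KL(Q||P) = 1.1253 bits. No, KL divergence is not symmetric.

D_KL(P||Q) = Σ P(x) log₂(P(x)/Q(x))

Computing term by term:
  P(1)·log₂(P(1)/Q(1)) = 0.2·log₂(0.2/0.0231) = 0.62281
  P(2)·log₂(P(2)/Q(2)) = 0.2·log₂(0.2/0.281) = -0.09811
  P(3)·log₂(P(3)/Q(3)) = 0.2·log₂(0.2/0.0175) = 0.70291
  P(4)·log₂(P(4)/Q(4)) = 0.2·log₂(0.2/0.6685) = -0.34819
  P(5)·log₂(P(5)/Q(5)) = 0.2·log₂(0.2/0.0099) = 0.86729

D_KL(P||Q) = 0.62281 - 0.09811 + 0.70291 - 0.34819 + 0.86729 = 1.74671 ≈ 1.7467 bits

D_KL(Q||P) = Σ Q(x) log₂(Q(x)/P(x))

Computing term by term:
  Q(1)·log₂(Q(1)/P(1)) = 0.0231·log₂(0.0231/0.2) = -0.07193
  Q(2)·log₂(Q(2)/P(2)) = 0.281·log₂(0.281/0.2) = 0.13785
  Q(3)·log₂(Q(3)/P(3)) = 0.0175·log₂(0.0175/0.2) = -0.06151
  Q(4)·log₂(Q(4)/P(4)) = 0.6685·log₂(0.6685/0.2) = 1.16381
  Q(5)·log₂(Q(5)/P(5)) = 0.0099·log₂(0.0099/0.2) = -0.04293

D_KL(Q||P) = -0.07193 + 0.13785 - 0.06151 + 1.16381 - 0.04293 = 1.12529 ≈ 1.1253 bits

These are NOT equal (difference: 0.6214 bits). KL divergence is asymmetric: D_KL(P||Q) ≠ D_KL(Q||P) in general.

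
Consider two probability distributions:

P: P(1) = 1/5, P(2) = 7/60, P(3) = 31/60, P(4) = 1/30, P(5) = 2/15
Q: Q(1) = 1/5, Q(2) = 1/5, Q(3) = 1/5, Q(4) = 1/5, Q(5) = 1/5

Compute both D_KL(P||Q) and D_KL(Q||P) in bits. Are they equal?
D_KL(P||Q) = 0.4526 bits, D_KL(Q||P) = 0.5157 bits. No, they are not equal.

D_KL(P||Q) = Σ P(x) log₂(P(x)/Q(x))

Computing term by term:
  P(1)·log₂(P(1)/Q(1)) = (1/5)·log₂((1/5)/(1/5)) = 0.00000
  P(2)·log₂(P(2)/Q(2)) = (7/60)·log₂((7/60)/(1/5)) = -0.09072
  P(3)·log₂(P(3)/Q(3)) = (31/60)·log₂((31/60)/(1/5)) = 0.70744
  P(4)·log₂(P(4)/Q(4)) = (1/30)·log₂((1/30)/(1/5)) = -0.08617
  P(5)·log₂(P(5)/Q(5)) = (2/15)·log₂((2/15)/(1/5)) = -0.07800

D_KL(P||Q) = 0.00000 - 0.09072 + 0.70744 - 0.08617 - 0.07800 = 0.45255 ≈ 0.4526 bits

D_KL(Q||P) = Σ Q(x) log₂(Q(x)/P(x))

Computing term by term:
  Q(1)·log₂(Q(1)/P(1)) = (1/5)·log₂((1/5)/(1/5)) = 0.00000
  Q(2)·log₂(Q(2)/P(2)) = (1/5)·log₂((1/5)/(7/60)) = 0.15552
  Q(3)·log₂(Q(3)/P(3)) = (1/5)·log₂((1/5)/(31/60)) = -0.27385
  Q(4)·log₂(Q(4)/P(4)) = (1/5)·log₂((1/5)/(1/30)) = 0.51699
  Q(5)·log₂(Q(5)/P(5)) = (1/5)·log₂((1/5)/(2/15)) = 0.11699

D_KL(Q||P) = 0.00000 + 0.15552 - 0.27385 + 0.51699 + 0.11699 = 0.51565 ≈ 0.5157 bits

These are NOT equal (difference: 0.0631 bits). KL divergence is asymmetric: D_KL(P||Q) ≠ D_KL(Q||P) in general.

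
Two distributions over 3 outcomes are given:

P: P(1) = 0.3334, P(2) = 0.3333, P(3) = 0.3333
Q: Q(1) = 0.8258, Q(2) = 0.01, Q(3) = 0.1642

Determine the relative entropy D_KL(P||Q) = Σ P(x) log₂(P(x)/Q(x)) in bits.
1.5902 bits

D_KL(P||Q) = Σ P(x) log₂(P(x)/Q(x))

Computing term by term:
  P(1)·log₂(P(1)/Q(1)) = 0.3334·log₂(0.3334/0.8258) = -0.43627
  P(2)·log₂(P(2)/Q(2)) = 0.3333·log₂(0.3333/0.01) = 1.68608
  P(3)·log₂(P(3)/Q(3)) = 0.3333·log₂(0.3333/0.1642) = 0.34042

D_KL(P||Q) = -0.43627 + 1.68608 + 0.34042 = 1.59023 ≈ 1.5902 bits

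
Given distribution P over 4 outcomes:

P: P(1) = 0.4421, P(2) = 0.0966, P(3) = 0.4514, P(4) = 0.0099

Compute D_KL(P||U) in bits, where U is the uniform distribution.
0.5698 bits

U(i) = 1/4 for all i

D_KL(P||U) = Σ P(x) log₂(P(x) / (1/4))
           = Σ P(x) log₂(P(x)) + log₂(4)
           = log₂(4) - H(P)

H(P) = -Σ P(x) log₂(P(x)):
  -P(1)·log₂(P(1)) = -(0.4421)·log₂(0.4421) = 0.52060
  -P(2)·log₂(P(2)) = -(0.0966)·log₂(0.0966) = 0.32572
  -P(3)·log₂(P(3)) = -(0.4514)·log₂(0.4514) = 0.51799
  -P(4)·log₂(P(4)) = -(0.0099)·log₂(0.0099) = 0.06592
H(P) = 0.52060 + 0.32572 + 0.51799 + 0.06592 = 1.43023 bits

log₂(4) = 2.00000 bits

D_KL(P||U) = 2.00000 - 1.43023 = 0.56977 ≈ 0.5698 bits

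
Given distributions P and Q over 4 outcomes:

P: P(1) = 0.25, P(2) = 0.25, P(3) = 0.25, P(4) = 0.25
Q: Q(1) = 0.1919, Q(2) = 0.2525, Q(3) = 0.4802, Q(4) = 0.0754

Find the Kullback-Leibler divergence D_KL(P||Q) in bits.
0.2887 bits

D_KL(P||Q) = Σ P(x) log₂(P(x)/Q(x))

Computing term by term:
  P(1)·log₂(P(1)/Q(1)) = 0.25·log₂(0.25/0.1919) = 0.09539
  P(2)·log₂(P(2)/Q(2)) = 0.25·log₂(0.25/0.2525) = -0.00359
  P(3)·log₂(P(3)/Q(3)) = 0.25·log₂(0.25/0.4802) = -0.23543
  P(4)·log₂(P(4)/Q(4)) = 0.25·log₂(0.25/0.0754) = 0.43232

D_KL(P||Q) = 0.09539 - 0.00359 - 0.23543 + 0.43232 = 0.28869 ≈ 0.2887 bits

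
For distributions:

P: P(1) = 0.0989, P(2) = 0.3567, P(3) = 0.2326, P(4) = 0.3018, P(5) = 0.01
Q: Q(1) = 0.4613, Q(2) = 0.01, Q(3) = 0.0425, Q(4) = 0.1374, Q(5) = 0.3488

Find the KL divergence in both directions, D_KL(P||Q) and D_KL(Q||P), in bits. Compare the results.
D_KL(P||Q) = 2.4814 bits, D_KL(Q||P) = 2.5005 bits. D_KL(Q||P) is larger than D_KL(P||Q) by 0.0191 bits; the two directions differ.

D_KL(P||Q) = Σ P(x) log₂(P(x)/Q(x))

Computing term by term:
  P(1)·log₂(P(1)/Q(1)) = 0.0989·log₂(0.0989/0.4613) = -0.21972
  P(2)·log₂(P(2)/Q(2)) = 0.3567·log₂(0.3567/0.01) = 1.83937
  P(3)·log₂(P(3)/Q(3)) = 0.2326·log₂(0.2326/0.0425) = 0.57041
  P(4)·log₂(P(4)/Q(4)) = 0.3018·log₂(0.3018/0.1374) = 0.34261
  P(5)·log₂(P(5)/Q(5)) = 0.01·log₂(0.01/0.3488) = -0.05124

D_KL(P||Q) = -0.21972 + 1.83937 + 0.57041 + 0.34261 - 0.05124 = 2.48143 ≈ 2.4814 bits

D_KL(Q||P) = Σ Q(x) log₂(Q(x)/P(x))

Computing term by term:
  Q(1)·log₂(Q(1)/P(1)) = 0.4613·log₂(0.4613/0.0989) = 1.02485
  Q(2)·log₂(Q(2)/P(2)) = 0.01·log₂(0.01/0.3567) = -0.05157
  Q(3)·log₂(Q(3)/P(3)) = 0.0425·log₂(0.0425/0.2326) = -0.10422
  Q(4)·log₂(Q(4)/P(4)) = 0.1374·log₂(0.1374/0.3018) = -0.15598
  Q(5)·log₂(Q(5)/P(5)) = 0.3488·log₂(0.3488/0.01) = 1.78737

D_KL(Q||P) = 1.02485 - 0.05157 - 0.10422 - 0.15598 + 1.78737 = 2.50045 ≈ 2.5005 bits

These are NOT equal (difference: 0.0191 bits). KL divergence is asymmetric: D_KL(P||Q) ≠ D_KL(Q||P) in general.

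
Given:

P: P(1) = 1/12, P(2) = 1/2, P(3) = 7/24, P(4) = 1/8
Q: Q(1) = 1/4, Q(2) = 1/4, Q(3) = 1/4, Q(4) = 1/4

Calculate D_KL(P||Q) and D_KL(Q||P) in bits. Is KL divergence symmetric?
D_KL(P||Q) = 0.3078 bits, D_KL(Q||P) = 0.3406 bits. No, KL divergence is not symmetric.

D_KL(P||Q) = Σ P(x) log₂(P(x)/Q(x))

Computing term by term:
  P(1)·log₂(P(1)/Q(1)) = (1/12)·log₂((1/12)/(1/4)) = -0.13208
  P(2)·log₂(P(2)/Q(2)) = (1/2)·log₂((1/2)/(1/4)) = 0.50000
  P(3)·log₂(P(3)/Q(3)) = (7/24)·log₂((7/24)/(1/4)) = 0.06486
  P(4)·log₂(P(4)/Q(4)) = (1/8)·log₂((1/8)/(1/4)) = -0.12500

D_KL(P||Q) = -0.13208 + 0.50000 + 0.06486 - 0.12500 = 0.30778 ≈ 0.3078 bits

D_KL(Q||P) = Σ Q(x) log₂(Q(x)/P(x))

Computing term by term:
  Q(1)·log₂(Q(1)/P(1)) = (1/4)·log₂((1/4)/(1/12)) = 0.39624
  Q(2)·log₂(Q(2)/P(2)) = (1/4)·log₂((1/4)/(1/2)) = -0.25000
  Q(3)·log₂(Q(3)/P(3)) = (1/4)·log₂((1/4)/(7/24)) = -0.05560
  Q(4)·log₂(Q(4)/P(4)) = (1/4)·log₂((1/4)/(1/8)) = 0.25000

D_KL(Q||P) = 0.39624 - 0.25000 - 0.05560 + 0.25000 = 0.34064 ≈ 0.3406 bits

These are NOT equal (difference: 0.0328 bits). KL divergence is asymmetric: D_KL(P||Q) ≠ D_KL(Q||P) in general.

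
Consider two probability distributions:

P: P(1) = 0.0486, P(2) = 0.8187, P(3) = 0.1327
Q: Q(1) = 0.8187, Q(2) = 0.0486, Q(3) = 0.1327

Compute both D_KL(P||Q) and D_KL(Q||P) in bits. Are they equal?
D_KL(P||Q) = 3.1376 bits, D_KL(Q||P) = 3.1376 bits. Yes, in this case they are equal (although KL divergence is not symmetric in general).

D_KL(P||Q) = Σ P(x) log₂(P(x)/Q(x))

Computing term by term:
  P(1)·log₂(P(1)/Q(1)) = 0.0486·log₂(0.0486/0.8187) = -0.19801
  P(2)·log₂(P(2)/Q(2)) = 0.8187·log₂(0.8187/0.0486) = 3.33563
  P(3)·log₂(P(3)/Q(3)) = 0.1327·log₂(0.1327/0.1327) = 0.00000

D_KL(P||Q) = -0.19801 + 3.33563 + 0.00000 = 3.13762 ≈ 3.1376 bits

D_KL(Q||P) = Σ Q(x) log₂(Q(x)/P(x))

Computing term by term:
  Q(1)·log₂(Q(1)/P(1)) = 0.8187·log₂(0.8187/0.0486) = 3.33563
  Q(2)·log₂(Q(2)/P(2)) = 0.0486·log₂(0.0486/0.8187) = -0.19801
  Q(3)·log₂(Q(3)/P(3)) = 0.1327·log₂(0.1327/0.1327) = 0.00000

D_KL(Q||P) = 3.33563 - 0.19801 + 0.00000 = 3.13762 ≈ 3.1376 bits

These ARE equal here. Q is P with outcomes relabeled (Q(1) = P(2), Q(2) = P(1)) by a relabeling that is its own inverse, so the two sums contain exactly the same terms in a different order. This is a special case — KL divergence is not symmetric in general: D_KL(P||Q) ≠ D_KL(Q||P) for most P, Q.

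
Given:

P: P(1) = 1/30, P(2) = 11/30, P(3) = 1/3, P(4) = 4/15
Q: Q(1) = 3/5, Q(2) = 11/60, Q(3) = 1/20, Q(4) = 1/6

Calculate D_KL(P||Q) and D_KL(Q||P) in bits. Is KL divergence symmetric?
D_KL(P||Q) = 1.3208 bits, D_KL(Q||P) = 2.0688 bits. No, KL divergence is not symmetric.

D_KL(P||Q) = Σ P(x) log₂(P(x)/Q(x))

Computing term by term:
  P(1)·log₂(P(1)/Q(1)) = (1/30)·log₂((1/30)/(3/5)) = -0.13900
  P(2)·log₂(P(2)/Q(2)) = (11/30)·log₂((11/30)/(11/60)) = 0.36667
  P(3)·log₂(P(3)/Q(3)) = (1/3)·log₂((1/3)/(1/20)) = 0.91232
  P(4)·log₂(P(4)/Q(4)) = (4/15)·log₂((4/15)/(1/6)) = 0.18082

D_KL(P||Q) = -0.13900 + 0.36667 + 0.91232 + 0.18082 = 1.32081 ≈ 1.3208 bits

D_KL(Q||P) = Σ Q(x) log₂(Q(x)/P(x))

Computing term by term:
  Q(1)·log₂(Q(1)/P(1)) = (3/5)·log₂((3/5)/(1/30)) = 2.50196
  Q(2)·log₂(Q(2)/P(2)) = (11/60)·log₂((11/60)/(11/30)) = -0.18333
  Q(3)·log₂(Q(3)/P(3)) = (1/20)·log₂((1/20)/(1/3)) = -0.13685
  Q(4)·log₂(Q(4)/P(4)) = (1/6)·log₂((1/6)/(4/15)) = -0.11301

D_KL(Q||P) = 2.50196 - 0.18333 - 0.13685 - 0.11301 = 2.06877 ≈ 2.0688 bits

These are NOT equal (difference: 0.7480 bits). KL divergence is asymmetric: D_KL(P||Q) ≠ D_KL(Q||P) in general.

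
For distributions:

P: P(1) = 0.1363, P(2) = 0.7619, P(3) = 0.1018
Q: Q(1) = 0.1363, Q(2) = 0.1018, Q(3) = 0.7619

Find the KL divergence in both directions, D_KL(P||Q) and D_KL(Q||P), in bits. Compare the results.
D_KL(P||Q) = 1.9168 bits, D_KL(Q||P) = 1.9168 bits. The two directions give exactly the same value for this pair.

D_KL(P||Q) = Σ P(x) log₂(P(x)/Q(x))

Computing term by term:
  P(1)·log₂(P(1)/Q(1)) = 0.1363·log₂(0.1363/0.1363) = 0.00000
  P(2)·log₂(P(2)/Q(2)) = 0.7619·log₂(0.7619/0.1018) = 2.21245
  P(3)·log₂(P(3)/Q(3)) = 0.1018·log₂(0.1018/0.7619) = -0.29561

D_KL(P||Q) = 0.00000 + 2.21245 - 0.29561 = 1.91684 ≈ 1.9168 bits

D_KL(Q||P) = Σ Q(x) log₂(Q(x)/P(x))

Computing term by term:
  Q(1)·log₂(Q(1)/P(1)) = 0.1363·log₂(0.1363/0.1363) = 0.00000
  Q(2)·log₂(Q(2)/P(2)) = 0.1018·log₂(0.1018/0.7619) = -0.29561
  Q(3)·log₂(Q(3)/P(3)) = 0.7619·log₂(0.7619/0.1018) = 2.21245

D_KL(Q||P) = 0.00000 - 0.29561 + 2.21245 = 1.91684 ≈ 1.9168 bits

These ARE equal here. Q is P with outcomes relabeled (Q(2) = P(3), Q(3) = P(2)) by a relabeling that is its own inverse, so the two sums contain exactly the same terms in a different order. This is a special case — KL divergence is not symmetric in general: D_KL(P||Q) ≠ D_KL(Q||P) for most P, Q.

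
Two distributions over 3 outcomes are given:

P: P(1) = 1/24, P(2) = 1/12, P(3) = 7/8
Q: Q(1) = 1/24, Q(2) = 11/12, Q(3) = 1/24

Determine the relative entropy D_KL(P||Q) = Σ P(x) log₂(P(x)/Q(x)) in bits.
3.5550 bits

D_KL(P||Q) = Σ P(x) log₂(P(x)/Q(x))

Computing term by term:
  P(1)·log₂(P(1)/Q(1)) = (1/24)·log₂((1/24)/(1/24)) = 0.00000
  P(2)·log₂(P(2)/Q(2)) = (1/12)·log₂((1/12)/(11/12)) = -0.28829
  P(3)·log₂(P(3)/Q(3)) = (7/8)·log₂((7/8)/(1/24)) = 3.84328

D_KL(P||Q) = 0.00000 - 0.28829 + 3.84328 = 3.55499 ≈ 3.5550 bits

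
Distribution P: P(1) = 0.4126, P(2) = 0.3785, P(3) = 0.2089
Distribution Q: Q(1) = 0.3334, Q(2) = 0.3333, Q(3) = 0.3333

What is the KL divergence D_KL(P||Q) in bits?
0.0555 bits

D_KL(P||Q) = Σ P(x) log₂(P(x)/Q(x))

Computing term by term:
  P(1)·log₂(P(1)/Q(1)) = 0.4126·log₂(0.4126/0.3334) = 0.12687
  P(2)·log₂(P(2)/Q(2)) = 0.3785·log₂(0.3785/0.3333) = 0.06944
  P(3)·log₂(P(3)/Q(3)) = 0.2089·log₂(0.2089/0.3333) = -0.14080

D_KL(P||Q) = 0.12687 + 0.06944 - 0.14080 = 0.05551 ≈ 0.0555 bits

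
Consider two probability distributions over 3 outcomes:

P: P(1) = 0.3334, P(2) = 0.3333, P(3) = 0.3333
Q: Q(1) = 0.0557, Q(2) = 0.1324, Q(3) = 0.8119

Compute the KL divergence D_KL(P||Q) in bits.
0.8765 bits

D_KL(P||Q) = Σ P(x) log₂(P(x)/Q(x))

Computing term by term:
  P(1)·log₂(P(1)/Q(1)) = 0.3334·log₂(0.3334/0.0557) = 0.86067
  P(2)·log₂(P(2)/Q(2)) = 0.3333·log₂(0.3333/0.1324) = 0.44393
  P(3)·log₂(P(3)/Q(3)) = 0.3333·log₂(0.3333/0.8119) = -0.42812

D_KL(P||Q) = 0.86067 + 0.44393 - 0.42812 = 0.87648 ≈ 0.8765 bits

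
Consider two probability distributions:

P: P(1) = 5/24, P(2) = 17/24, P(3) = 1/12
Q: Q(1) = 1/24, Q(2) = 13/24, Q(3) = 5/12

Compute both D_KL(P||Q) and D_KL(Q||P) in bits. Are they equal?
D_KL(P||Q) = 0.5644 bits, D_KL(Q||P) = 0.6611 bits. No, they are not equal.

D_KL(P||Q) = Σ P(x) log₂(P(x)/Q(x))

Computing term by term:
  P(1)·log₂(P(1)/Q(1)) = (5/24)·log₂((5/24)/(1/24)) = 0.48374
  P(2)·log₂(P(2)/Q(2)) = (17/24)·log₂((17/24)/(13/24)) = 0.27414
  P(3)·log₂(P(3)/Q(3)) = (1/12)·log₂((1/12)/(5/12)) = -0.19349

D_KL(P||Q) = 0.48374 + 0.27414 - 0.19349 = 0.56439 ≈ 0.5644 bits

D_KL(Q||P) = Σ Q(x) log₂(Q(x)/P(x))

Computing term by term:
  Q(1)·log₂(Q(1)/P(1)) = (1/24)·log₂((1/24)/(5/24)) = -0.09675
  Q(2)·log₂(Q(2)/P(2)) = (13/24)·log₂((13/24)/(17/24)) = -0.20964
  Q(3)·log₂(Q(3)/P(3)) = (5/12)·log₂((5/12)/(1/12)) = 0.96747

D_KL(Q||P) = -0.09675 - 0.20964 + 0.96747 = 0.66108 ≈ 0.6611 bits

These are NOT equal (difference: 0.0967 bits). KL divergence is asymmetric: D_KL(P||Q) ≠ D_KL(Q||P) in general.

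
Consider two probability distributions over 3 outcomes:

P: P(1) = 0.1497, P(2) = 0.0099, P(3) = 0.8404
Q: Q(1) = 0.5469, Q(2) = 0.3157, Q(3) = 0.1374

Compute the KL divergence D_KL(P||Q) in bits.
1.8664 bits

D_KL(P||Q) = Σ P(x) log₂(P(x)/Q(x))

Computing term by term:
  P(1)·log₂(P(1)/Q(1)) = 0.1497·log₂(0.1497/0.5469) = -0.27982
  P(2)·log₂(P(2)/Q(2)) = 0.0099·log₂(0.0099/0.3157) = -0.04945
  P(3)·log₂(P(3)/Q(3)) = 0.8404·log₂(0.8404/0.1374) = 2.19571

D_KL(P||Q) = -0.27982 - 0.04945 + 2.19571 = 1.86644 ≈ 1.8664 bits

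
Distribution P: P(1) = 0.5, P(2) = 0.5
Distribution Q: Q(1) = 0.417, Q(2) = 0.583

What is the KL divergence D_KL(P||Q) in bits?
0.0202 bits

D_KL(P||Q) = Σ P(x) log₂(P(x)/Q(x))

Computing term by term:
  P(1)·log₂(P(1)/Q(1)) = 0.5·log₂(0.5/0.417) = 0.13094
  P(2)·log₂(P(2)/Q(2)) = 0.5·log₂(0.5/0.583) = -0.11078

D_KL(P||Q) = 0.13094 - 0.11078 = 0.02016 ≈ 0.0202 bits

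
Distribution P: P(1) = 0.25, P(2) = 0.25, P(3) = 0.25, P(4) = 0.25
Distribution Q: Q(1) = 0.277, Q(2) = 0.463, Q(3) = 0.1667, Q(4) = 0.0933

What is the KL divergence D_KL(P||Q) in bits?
0.2424 bits

D_KL(P||Q) = Σ P(x) log₂(P(x)/Q(x))

Computing term by term:
  P(1)·log₂(P(1)/Q(1)) = 0.25·log₂(0.25/0.277) = -0.03699
  P(2)·log₂(P(2)/Q(2)) = 0.25·log₂(0.25/0.463) = -0.22227
  P(3)·log₂(P(3)/Q(3)) = 0.25·log₂(0.25/0.1667) = 0.14617
  P(4)·log₂(P(4)/Q(4)) = 0.25·log₂(0.25/0.0933) = 0.35549

D_KL(P||Q) = -0.03699 - 0.22227 + 0.14617 + 0.35549 = 0.24240 ≈ 0.2424 bits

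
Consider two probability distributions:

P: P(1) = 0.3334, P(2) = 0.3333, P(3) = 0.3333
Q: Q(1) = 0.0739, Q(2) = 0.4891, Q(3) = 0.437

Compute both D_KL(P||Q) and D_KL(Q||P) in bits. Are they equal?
D_KL(P||Q) = 0.4100 bits, D_KL(Q||P) = 0.2808 bits. No, they are not equal.

D_KL(P||Q) = Σ P(x) log₂(P(x)/Q(x))

Computing term by term:
  P(1)·log₂(P(1)/Q(1)) = 0.3334·log₂(0.3334/0.0739) = 0.72468
  P(2)·log₂(P(2)/Q(2)) = 0.3333·log₂(0.3333/0.4891) = -0.18442
  P(3)·log₂(P(3)/Q(3)) = 0.3333·log₂(0.3333/0.437) = -0.13026

D_KL(P||Q) = 0.72468 - 0.18442 - 0.13026 = 0.41000 ≈ 0.4100 bits

D_KL(Q||P) = Σ Q(x) log₂(Q(x)/P(x))

Computing term by term:
  Q(1)·log₂(Q(1)/P(1)) = 0.0739·log₂(0.0739/0.3334) = -0.16063
  Q(2)·log₂(Q(2)/P(2)) = 0.4891·log₂(0.4891/0.3333) = 0.27062
  Q(3)·log₂(Q(3)/P(3)) = 0.437·log₂(0.437/0.3333) = 0.17078

D_KL(Q||P) = -0.16063 + 0.27062 + 0.17078 = 0.28077 ≈ 0.2808 bits

These are NOT equal (difference: 0.1292 bits). KL divergence is asymmetric: D_KL(P||Q) ≠ D_KL(Q||P) in general.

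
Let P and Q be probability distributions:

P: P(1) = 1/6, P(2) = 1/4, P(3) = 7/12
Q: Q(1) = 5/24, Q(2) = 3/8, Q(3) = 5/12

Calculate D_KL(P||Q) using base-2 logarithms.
0.0833 bits

D_KL(P||Q) = Σ P(x) log₂(P(x)/Q(x))

Computing term by term:
  P(1)·log₂(P(1)/Q(1)) = (1/6)·log₂((1/6)/(5/24)) = -0.05365
  P(2)·log₂(P(2)/Q(2)) = (1/4)·log₂((1/4)/(3/8)) = -0.14624
  P(3)·log₂(P(3)/Q(3)) = (7/12)·log₂((7/12)/(5/12)) = 0.28317

D_KL(P||Q) = -0.05365 - 0.14624 + 0.28317 = 0.08328 ≈ 0.0833 bits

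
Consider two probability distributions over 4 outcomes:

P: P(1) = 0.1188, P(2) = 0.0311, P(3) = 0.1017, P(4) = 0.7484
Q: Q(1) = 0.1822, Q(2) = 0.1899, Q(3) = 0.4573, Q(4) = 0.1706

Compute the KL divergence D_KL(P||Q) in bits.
1.2214 bits

D_KL(P||Q) = Σ P(x) log₂(P(x)/Q(x))

Computing term by term:
  P(1)·log₂(P(1)/Q(1)) = 0.1188·log₂(0.1188/0.1822) = -0.07330
  P(2)·log₂(P(2)/Q(2)) = 0.0311·log₂(0.0311/0.1899) = -0.08118
  P(3)·log₂(P(3)/Q(3)) = 0.1017·log₂(0.1017/0.4573) = -0.22057
  P(4)·log₂(P(4)/Q(4)) = 0.7484·log₂(0.7484/0.1706) = 1.59648

D_KL(P||Q) = -0.07330 - 0.08118 - 0.22057 + 1.59648 = 1.22143 ≈ 1.2214 bits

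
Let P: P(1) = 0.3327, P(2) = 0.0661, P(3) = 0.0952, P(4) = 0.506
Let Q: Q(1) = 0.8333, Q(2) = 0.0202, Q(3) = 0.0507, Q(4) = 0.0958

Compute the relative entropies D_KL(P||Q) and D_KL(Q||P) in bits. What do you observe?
D_KL(P||Q) = 0.9738 bits, D_KL(Q||P) = 0.7931 bits. The two directions give different values (D_KL(P||Q) exceeds D_KL(Q||P) by 0.1807 bits): KL divergence is asymmetric.

D_KL(P||Q) = Σ P(x) log₂(P(x)/Q(x))

Computing term by term:
  P(1)·log₂(P(1)/Q(1)) = 0.3327·log₂(0.3327/0.8333) = -0.44070
  P(2)·log₂(P(2)/Q(2)) = 0.0661·log₂(0.0661/0.0202) = 0.11305
  P(3)·log₂(P(3)/Q(3)) = 0.0952·log₂(0.0952/0.0507) = 0.08653
  P(4)·log₂(P(4)/Q(4)) = 0.506·log₂(0.506/0.0958) = 1.21493

D_KL(P||Q) = -0.44070 + 0.11305 + 0.08653 + 1.21493 = 0.97381 ≈ 0.9738 bits

D_KL(Q||P) = Σ Q(x) log₂(Q(x)/P(x))

Computing term by term:
  Q(1)·log₂(Q(1)/P(1)) = 0.8333·log₂(0.8333/0.3327) = 1.10380
  Q(2)·log₂(Q(2)/P(2)) = 0.0202·log₂(0.0202/0.0661) = -0.03455
  Q(3)·log₂(Q(3)/P(3)) = 0.0507·log₂(0.0507/0.0952) = -0.04609
  Q(4)·log₂(Q(4)/P(4)) = 0.0958·log₂(0.0958/0.506) = -0.23002

D_KL(Q||P) = 1.10380 - 0.03455 - 0.04609 - 0.23002 = 0.79314 ≈ 0.7931 bits

These are NOT equal (difference: 0.1807 bits). KL divergence is asymmetric: D_KL(P||Q) ≠ D_KL(Q||P) in general.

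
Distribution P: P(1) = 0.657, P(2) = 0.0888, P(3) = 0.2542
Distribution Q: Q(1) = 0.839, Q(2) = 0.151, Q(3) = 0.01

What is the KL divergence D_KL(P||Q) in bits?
0.8868 bits

D_KL(P||Q) = Σ P(x) log₂(P(x)/Q(x))

Computing term by term:
  P(1)·log₂(P(1)/Q(1)) = 0.657·log₂(0.657/0.839) = -0.23177
  P(2)·log₂(P(2)/Q(2)) = 0.0888·log₂(0.0888/0.151) = -0.06801
  P(3)·log₂(P(3)/Q(3)) = 0.2542·log₂(0.2542/0.01) = 1.18658

D_KL(P||Q) = -0.23177 - 0.06801 + 1.18658 = 0.88680 ≈ 0.8868 bits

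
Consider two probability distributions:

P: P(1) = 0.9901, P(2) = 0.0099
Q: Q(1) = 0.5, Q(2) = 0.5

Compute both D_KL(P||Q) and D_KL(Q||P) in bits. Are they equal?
D_KL(P||Q) = 0.9199 bits, D_KL(Q||P) = 2.3364 bits. No, they are not equal.

D_KL(P||Q) = Σ P(x) log₂(P(x)/Q(x))

Computing term by term:
  P(1)·log₂(P(1)/Q(1)) = 0.9901·log₂(0.9901/0.5) = 0.97589
  P(2)·log₂(P(2)/Q(2)) = 0.0099·log₂(0.0099/0.5) = -0.05602

D_KL(P||Q) = 0.97589 - 0.05602 = 0.91987 ≈ 0.9199 bits

D_KL(Q||P) = Σ Q(x) log₂(Q(x)/P(x))

Computing term by term:
  Q(1)·log₂(Q(1)/P(1)) = 0.5·log₂(0.5/0.9901) = -0.49282
  Q(2)·log₂(Q(2)/P(2)) = 0.5·log₂(0.5/0.0099) = 2.82918

D_KL(Q||P) = -0.49282 + 2.82918 = 2.33636 ≈ 2.3364 bits

These are NOT equal (difference: 1.4165 bits). KL divergence is asymmetric: D_KL(P||Q) ≠ D_KL(Q||P) in general.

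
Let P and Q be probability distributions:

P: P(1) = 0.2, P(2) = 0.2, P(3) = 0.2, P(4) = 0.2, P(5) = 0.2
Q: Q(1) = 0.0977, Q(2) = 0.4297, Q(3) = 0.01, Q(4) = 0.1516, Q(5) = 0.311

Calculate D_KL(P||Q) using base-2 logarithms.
0.8030 bits

D_KL(P||Q) = Σ P(x) log₂(P(x)/Q(x))

Computing term by term:
  P(1)·log₂(P(1)/Q(1)) = 0.2·log₂(0.2/0.0977) = 0.20671
  P(2)·log₂(P(2)/Q(2)) = 0.2·log₂(0.2/0.4297) = -0.22067
  P(3)·log₂(P(3)/Q(3)) = 0.2·log₂(0.2/0.01) = 0.86439
  P(4)·log₂(P(4)/Q(4)) = 0.2·log₂(0.2/0.1516) = 0.07995
  P(5)·log₂(P(5)/Q(5)) = 0.2·log₂(0.2/0.311) = -0.12738

D_KL(P||Q) = 0.20671 - 0.22067 + 0.86439 + 0.07995 - 0.12738 = 0.80300 ≈ 0.8030 bits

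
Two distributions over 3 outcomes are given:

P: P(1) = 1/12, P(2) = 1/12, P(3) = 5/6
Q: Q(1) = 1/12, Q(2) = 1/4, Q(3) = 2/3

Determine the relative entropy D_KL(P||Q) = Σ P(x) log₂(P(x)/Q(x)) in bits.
0.1362 bits

D_KL(P||Q) = Σ P(x) log₂(P(x)/Q(x))

Computing term by term:
  P(1)·log₂(P(1)/Q(1)) = (1/12)·log₂((1/12)/(1/12)) = 0.00000
  P(2)·log₂(P(2)/Q(2)) = (1/12)·log₂((1/12)/(1/4)) = -0.13208
  P(3)·log₂(P(3)/Q(3)) = (5/6)·log₂((5/6)/(2/3)) = 0.26827

D_KL(P||Q) = 0.00000 - 0.13208 + 0.26827 = 0.13619 ≈ 0.1362 bits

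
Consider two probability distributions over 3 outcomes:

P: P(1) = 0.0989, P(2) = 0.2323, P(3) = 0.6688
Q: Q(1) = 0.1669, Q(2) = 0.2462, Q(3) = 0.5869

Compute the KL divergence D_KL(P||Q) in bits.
0.0319 bits

D_KL(P||Q) = Σ P(x) log₂(P(x)/Q(x))

Computing term by term:
  P(1)·log₂(P(1)/Q(1)) = 0.0989·log₂(0.0989/0.1669) = -0.07466
  P(2)·log₂(P(2)/Q(2)) = 0.2323·log₂(0.2323/0.2462) = -0.01948
  P(3)·log₂(P(3)/Q(3)) = 0.6688·log₂(0.6688/0.5869) = 0.12604

D_KL(P||Q) = -0.07466 - 0.01948 + 0.12604 = 0.03190 ≈ 0.0319 bits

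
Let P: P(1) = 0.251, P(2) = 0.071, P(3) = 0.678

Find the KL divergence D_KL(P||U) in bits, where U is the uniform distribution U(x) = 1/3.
0.4334 bits

U(i) = 1/3 for all i

D_KL(P||U) = Σ P(x) log₂(P(x) / (1/3))
           = Σ P(x) log₂(P(x)) + log₂(3)
           = log₂(3) - H(P)

H(P) = -Σ P(x) log₂(P(x)):
  -P(1)·log₂(P(1)) = -(0.251)·log₂(0.251) = 0.50055
  -P(2)·log₂(P(2)) = -(0.071)·log₂(0.071) = 0.27094
  -P(3)·log₂(P(3)) = -(0.678)·log₂(0.678) = 0.38012
H(P) = 0.50055 + 0.27094 + 0.38012 = 1.15161 bits

log₂(3) = 1.58496 bits

D_KL(P||U) = 1.58496 - 1.15161 = 0.43335 ≈ 0.4334 bits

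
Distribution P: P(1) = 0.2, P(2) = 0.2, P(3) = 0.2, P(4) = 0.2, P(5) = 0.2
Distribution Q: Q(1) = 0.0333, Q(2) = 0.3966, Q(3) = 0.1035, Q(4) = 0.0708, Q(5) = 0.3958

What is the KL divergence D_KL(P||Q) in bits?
0.6125 bits

D_KL(P||Q) = Σ P(x) log₂(P(x)/Q(x))

Computing term by term:
  P(1)·log₂(P(1)/Q(1)) = 0.2·log₂(0.2/0.0333) = 0.51728
  P(2)·log₂(P(2)/Q(2)) = 0.2·log₂(0.2/0.3966) = -0.19754
  P(3)·log₂(P(3)/Q(3)) = 0.2·log₂(0.2/0.1035) = 0.19007
  P(4)·log₂(P(4)/Q(4)) = 0.2·log₂(0.2/0.0708) = 0.29964
  P(5)·log₂(P(5)/Q(5)) = 0.2·log₂(0.2/0.3958) = -0.19695

D_KL(P||Q) = 0.51728 - 0.19754 + 0.19007 + 0.29964 - 0.19695 = 0.61250 ≈ 0.6125 bits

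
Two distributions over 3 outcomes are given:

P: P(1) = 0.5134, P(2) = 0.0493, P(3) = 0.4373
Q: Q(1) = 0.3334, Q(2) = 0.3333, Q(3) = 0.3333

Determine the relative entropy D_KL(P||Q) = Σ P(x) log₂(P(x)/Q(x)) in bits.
0.3552 bits

D_KL(P||Q) = Σ P(x) log₂(P(x)/Q(x))

Computing term by term:
  P(1)·log₂(P(1)/Q(1)) = 0.5134·log₂(0.5134/0.3334) = 0.31976
  P(2)·log₂(P(2)/Q(2)) = 0.0493·log₂(0.0493/0.3333) = -0.13593
  P(3)·log₂(P(3)/Q(3)) = 0.4373·log₂(0.4373/0.3333) = 0.17134

D_KL(P||Q) = 0.31976 - 0.13593 + 0.17134 = 0.35517 ≈ 0.3552 bits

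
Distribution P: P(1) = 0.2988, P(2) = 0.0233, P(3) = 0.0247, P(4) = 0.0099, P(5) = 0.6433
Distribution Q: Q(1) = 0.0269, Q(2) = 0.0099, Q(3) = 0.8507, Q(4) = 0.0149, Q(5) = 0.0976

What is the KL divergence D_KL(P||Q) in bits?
2.6848 bits

D_KL(P||Q) = Σ P(x) log₂(P(x)/Q(x))

Computing term by term:
  P(1)·log₂(P(1)/Q(1)) = 0.2988·log₂(0.2988/0.0269) = 1.03788
  P(2)·log₂(P(2)/Q(2)) = 0.0233·log₂(0.0233/0.0099) = 0.02877
  P(3)·log₂(P(3)/Q(3)) = 0.0247·log₂(0.0247/0.8507) = -0.12612
  P(4)·log₂(P(4)/Q(4)) = 0.0099·log₂(0.0099/0.0149) = -0.00584
  P(5)·log₂(P(5)/Q(5)) = 0.6433·log₂(0.6433/0.0976) = 1.75012

D_KL(P||Q) = 1.03788 + 0.02877 - 0.12612 - 0.00584 + 1.75012 = 2.68481 ≈ 2.6848 bits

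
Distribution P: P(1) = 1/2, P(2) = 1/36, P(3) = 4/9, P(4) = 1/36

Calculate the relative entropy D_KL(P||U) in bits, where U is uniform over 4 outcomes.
0.6928 bits

U(i) = 1/4 for all i

D_KL(P||U) = Σ P(x) log₂(P(x) / (1/4))
           = Σ P(x) log₂(P(x)) + log₂(4)
           = log₂(4) - H(P)

H(P) = -Σ P(x) log₂(P(x)):
  -P(1)·log₂(P(1)) = -(1/2)·log₂(1/2) = 0.50000
  -P(2)·log₂(P(2)) = -(1/36)·log₂(1/36) = 0.14361
  -P(3)·log₂(P(3)) = -(4/9)·log₂(4/9) = 0.51997
  -P(4)·log₂(P(4)) = -(1/36)·log₂(1/36) = 0.14361
H(P) = 0.50000 + 0.14361 + 0.51997 + 0.14361 = 1.30719 bits

log₂(4) = 2.00000 bits

D_KL(P||U) = 2.00000 - 1.30719 = 0.69281 ≈ 0.6928 bits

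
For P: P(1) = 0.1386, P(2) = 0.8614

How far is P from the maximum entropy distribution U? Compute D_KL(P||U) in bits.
0.4194 bits

U(i) = 1/2 for all i

D_KL(P||U) = Σ P(x) log₂(P(x) / (1/2))
           = Σ P(x) log₂(P(x)) + log₂(2)
           = log₂(2) - H(P)

H(P) = -Σ P(x) log₂(P(x)):
  -P(1)·log₂(P(1)) = -(0.1386)·log₂(0.1386) = 0.39515
  -P(2)·log₂(P(2)) = -(0.8614)·log₂(0.8614) = 0.18541
H(P) = 0.39515 + 0.18541 = 0.58056 bits

log₂(2) = 1.00000 bits

D_KL(P||U) = 1.00000 - 0.58056 = 0.41944 ≈ 0.4194 bits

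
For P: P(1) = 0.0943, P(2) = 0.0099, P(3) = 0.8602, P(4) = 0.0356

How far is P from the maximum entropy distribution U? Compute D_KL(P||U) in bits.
1.2547 bits

U(i) = 1/4 for all i

D_KL(P||U) = Σ P(x) log₂(P(x) / (1/4))
           = Σ P(x) log₂(P(x)) + log₂(4)
           = log₂(4) - H(P)

H(P) = -Σ P(x) log₂(P(x)):
  -P(1)·log₂(P(1)) = -(0.0943)·log₂(0.0943) = 0.32124
  -P(2)·log₂(P(2)) = -(0.0099)·log₂(0.0099) = 0.06592
  -P(3)·log₂(P(3)) = -(0.8602)·log₂(0.8602) = 0.18688
  -P(4)·log₂(P(4)) = -(0.0356)·log₂(0.0356) = 0.17131
H(P) = 0.32124 + 0.06592 + 0.18688 + 0.17131 = 0.74535 bits

log₂(4) = 2.00000 bits

D_KL(P||U) = 2.00000 - 0.74535 = 1.25465 ≈ 1.2547 bits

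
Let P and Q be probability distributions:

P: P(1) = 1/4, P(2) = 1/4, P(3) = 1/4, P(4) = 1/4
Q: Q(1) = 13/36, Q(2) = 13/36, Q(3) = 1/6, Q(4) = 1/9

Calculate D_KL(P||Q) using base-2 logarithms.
0.1735 bits

D_KL(P||Q) = Σ P(x) log₂(P(x)/Q(x))

Computing term by term:
  P(1)·log₂(P(1)/Q(1)) = (1/4)·log₂((1/4)/(13/36)) = -0.13263
  P(2)·log₂(P(2)/Q(2)) = (1/4)·log₂((1/4)/(13/36)) = -0.13263
  P(3)·log₂(P(3)/Q(3)) = (1/4)·log₂((1/4)/(1/6)) = 0.14624
  P(4)·log₂(P(4)/Q(4)) = (1/4)·log₂((1/4)/(1/9)) = 0.29248

D_KL(P||Q) = -0.13263 - 0.13263 + 0.14624 + 0.29248 = 0.17346 ≈ 0.1735 bits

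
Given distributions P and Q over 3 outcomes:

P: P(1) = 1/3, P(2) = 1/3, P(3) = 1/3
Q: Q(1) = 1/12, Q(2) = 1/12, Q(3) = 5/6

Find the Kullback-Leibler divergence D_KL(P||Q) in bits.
0.8927 bits

D_KL(P||Q) = Σ P(x) log₂(P(x)/Q(x))

Computing term by term:
  P(1)·log₂(P(1)/Q(1)) = (1/3)·log₂((1/3)/(1/12)) = 0.66667
  P(2)·log₂(P(2)/Q(2)) = (1/3)·log₂((1/3)/(1/12)) = 0.66667
  P(3)·log₂(P(3)/Q(3)) = (1/3)·log₂((1/3)/(5/6)) = -0.44064

D_KL(P||Q) = 0.66667 + 0.66667 - 0.44064 = 0.89270 ≈ 0.8927 bits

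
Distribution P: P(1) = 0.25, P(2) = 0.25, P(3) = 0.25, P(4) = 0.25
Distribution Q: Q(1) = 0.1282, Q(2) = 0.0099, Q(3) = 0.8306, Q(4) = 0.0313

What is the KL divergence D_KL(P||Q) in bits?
1.7218 bits

D_KL(P||Q) = Σ P(x) log₂(P(x)/Q(x))

Computing term by term:
  P(1)·log₂(P(1)/Q(1)) = 0.25·log₂(0.25/0.1282) = 0.24088
  P(2)·log₂(P(2)/Q(2)) = 0.25·log₂(0.25/0.0099) = 1.16459
  P(3)·log₂(P(3)/Q(3)) = 0.25·log₂(0.25/0.8306) = -0.43306
  P(4)·log₂(P(4)/Q(4)) = 0.25·log₂(0.25/0.0313) = 0.74942

D_KL(P||Q) = 0.24088 + 1.16459 - 0.43306 + 0.74942 = 1.72183 ≈ 1.7218 bits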